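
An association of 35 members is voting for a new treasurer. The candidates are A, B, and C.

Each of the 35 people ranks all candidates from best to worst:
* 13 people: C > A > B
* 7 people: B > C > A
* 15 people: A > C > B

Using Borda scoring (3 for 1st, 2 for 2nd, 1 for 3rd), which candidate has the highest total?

C

A: 13×2 + 7×1 + 15×3 = 78
B: 13×1 + 7×3 + 15×1 = 49
C: 13×3 + 7×2 + 15×2 = 83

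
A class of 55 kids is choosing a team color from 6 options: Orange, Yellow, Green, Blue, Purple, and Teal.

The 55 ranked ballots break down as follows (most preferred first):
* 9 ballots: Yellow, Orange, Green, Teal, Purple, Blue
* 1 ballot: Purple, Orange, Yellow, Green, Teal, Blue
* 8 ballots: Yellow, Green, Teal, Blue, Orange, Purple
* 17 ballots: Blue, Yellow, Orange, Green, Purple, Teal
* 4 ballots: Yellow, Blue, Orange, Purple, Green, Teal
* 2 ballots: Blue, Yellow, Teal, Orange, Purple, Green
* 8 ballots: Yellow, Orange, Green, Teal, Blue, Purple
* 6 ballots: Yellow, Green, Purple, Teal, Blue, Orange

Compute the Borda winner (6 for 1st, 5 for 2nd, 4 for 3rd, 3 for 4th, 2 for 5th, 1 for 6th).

Yellow

Orange: 9×5 + 1×5 + 8×2 + 17×4 + 4×4 + 2×3 + 8×5 + 6×1 = 202
Yellow: 9×6 + 1×4 + 8×6 + 17×5 + 4×6 + 2×5 + 8×6 + 6×6 = 309
Green: 9×4 + 1×3 + 8×5 + 17×3 + 4×2 + 2×1 + 8×4 + 6×5 = 202
Blue: 9×1 + 1×1 + 8×3 + 17×6 + 4×5 + 2×6 + 8×2 + 6×2 = 196
Purple: 9×2 + 1×6 + 8×1 + 17×2 + 4×3 + 2×2 + 8×1 + 6×4 = 114
Teal: 9×3 + 1×2 + 8×4 + 17×1 + 4×1 + 2×4 + 8×3 + 6×3 = 132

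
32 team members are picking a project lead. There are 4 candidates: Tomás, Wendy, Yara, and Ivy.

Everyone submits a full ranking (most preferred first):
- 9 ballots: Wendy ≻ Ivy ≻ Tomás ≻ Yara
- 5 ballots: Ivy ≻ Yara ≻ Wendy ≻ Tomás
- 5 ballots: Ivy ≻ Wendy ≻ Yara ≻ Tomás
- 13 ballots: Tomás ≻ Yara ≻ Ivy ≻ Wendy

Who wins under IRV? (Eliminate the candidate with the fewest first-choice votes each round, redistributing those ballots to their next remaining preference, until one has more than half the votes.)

Round 1: Tomás 13, Wendy 9, Yara 0, Ivy 10. Yara eliminated.
Round 2: Tomás 13, Wendy 9, Ivy 10. Wendy eliminated.
Round 3: Tomás 13, Ivy 19. Ivy has a majority (≥17).

Ivy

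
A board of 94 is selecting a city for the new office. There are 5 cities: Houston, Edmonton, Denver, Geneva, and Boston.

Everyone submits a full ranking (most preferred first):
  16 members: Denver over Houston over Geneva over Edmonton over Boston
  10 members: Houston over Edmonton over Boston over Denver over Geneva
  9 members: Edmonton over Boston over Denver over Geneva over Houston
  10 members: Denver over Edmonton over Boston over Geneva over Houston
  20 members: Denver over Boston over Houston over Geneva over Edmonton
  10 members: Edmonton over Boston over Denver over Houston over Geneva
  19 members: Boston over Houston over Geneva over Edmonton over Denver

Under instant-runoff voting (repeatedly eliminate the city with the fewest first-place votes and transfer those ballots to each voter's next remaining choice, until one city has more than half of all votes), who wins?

Round 1: Houston 10, Edmonton 19, Denver 46, Geneva 0, Boston 19. Geneva eliminated.
Round 2: Houston 10, Edmonton 19, Denver 46, Boston 19. Houston eliminated.
Round 3: Edmonton 29, Denver 46, Boston 19. Boston eliminated.
Round 4: Edmonton 48, Denver 46. Edmonton has a majority (≥48).

Edmonton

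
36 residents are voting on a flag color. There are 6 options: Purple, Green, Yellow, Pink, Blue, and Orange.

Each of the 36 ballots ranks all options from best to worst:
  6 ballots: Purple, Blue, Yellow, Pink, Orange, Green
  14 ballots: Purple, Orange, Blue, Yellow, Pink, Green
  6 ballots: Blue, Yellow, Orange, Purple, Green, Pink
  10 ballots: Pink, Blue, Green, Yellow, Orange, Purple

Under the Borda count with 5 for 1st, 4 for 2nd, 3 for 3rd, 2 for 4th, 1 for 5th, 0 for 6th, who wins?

Purple: 6×5 + 14×5 + 6×2 + 10×0 = 112
Green: 6×0 + 14×0 + 6×1 + 10×3 = 36
Yellow: 6×3 + 14×2 + 6×4 + 10×2 = 90
Pink: 6×2 + 14×1 + 6×0 + 10×5 = 76
Blue: 6×4 + 14×3 + 6×5 + 10×4 = 136
Orange: 6×1 + 14×4 + 6×3 + 10×1 = 90

Blue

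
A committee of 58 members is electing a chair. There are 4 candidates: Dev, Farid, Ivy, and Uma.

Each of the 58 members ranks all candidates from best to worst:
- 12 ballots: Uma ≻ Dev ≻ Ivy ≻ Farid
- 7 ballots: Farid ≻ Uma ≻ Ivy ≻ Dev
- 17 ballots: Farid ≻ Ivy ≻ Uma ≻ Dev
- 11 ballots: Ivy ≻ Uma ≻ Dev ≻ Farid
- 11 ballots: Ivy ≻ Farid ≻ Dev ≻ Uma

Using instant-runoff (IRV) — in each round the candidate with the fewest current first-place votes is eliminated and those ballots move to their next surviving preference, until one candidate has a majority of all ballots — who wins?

Round 1: Dev 0, Farid 24, Ivy 22, Uma 12. Dev eliminated.
Round 2: Farid 24, Ivy 22, Uma 12. Uma eliminated.
Round 3: Farid 24, Ivy 34. Ivy has a majority (≥30).

Ivy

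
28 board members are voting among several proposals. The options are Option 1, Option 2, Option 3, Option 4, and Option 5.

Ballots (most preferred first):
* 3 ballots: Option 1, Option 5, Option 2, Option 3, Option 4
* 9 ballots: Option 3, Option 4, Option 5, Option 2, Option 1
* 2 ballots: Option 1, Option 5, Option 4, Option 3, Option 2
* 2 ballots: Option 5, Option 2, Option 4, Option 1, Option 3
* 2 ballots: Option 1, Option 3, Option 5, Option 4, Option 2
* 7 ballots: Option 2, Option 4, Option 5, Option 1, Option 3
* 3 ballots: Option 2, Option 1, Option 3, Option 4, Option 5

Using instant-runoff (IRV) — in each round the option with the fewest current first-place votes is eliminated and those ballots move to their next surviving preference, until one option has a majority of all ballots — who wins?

Option 2

Round 1: Option 1 7, Option 2 10, Option 3 9, Option 4 0, Option 5 2. Option 4 eliminated.
Round 2: Option 1 7, Option 2 10, Option 3 9, Option 5 2. Option 5 eliminated.
Round 3: Option 1 7, Option 2 12, Option 3 9. Option 1 eliminated.
Round 4: Option 2 15, Option 3 13. Option 2 has a majority (≥15).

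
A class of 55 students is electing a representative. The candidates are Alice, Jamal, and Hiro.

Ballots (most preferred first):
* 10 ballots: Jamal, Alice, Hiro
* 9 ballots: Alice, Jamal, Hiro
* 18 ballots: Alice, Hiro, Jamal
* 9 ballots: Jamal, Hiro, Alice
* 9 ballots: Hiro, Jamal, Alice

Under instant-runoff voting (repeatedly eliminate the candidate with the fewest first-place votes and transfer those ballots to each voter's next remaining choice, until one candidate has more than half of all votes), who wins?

Jamal

Round 1: Alice 27, Jamal 19, Hiro 9. Hiro eliminated.
Round 2: Alice 27, Jamal 28. Jamal has a majority (≥28).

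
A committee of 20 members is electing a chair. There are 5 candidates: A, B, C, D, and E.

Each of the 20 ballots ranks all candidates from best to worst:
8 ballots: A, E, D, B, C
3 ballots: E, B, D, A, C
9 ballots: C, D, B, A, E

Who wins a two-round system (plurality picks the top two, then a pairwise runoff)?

Round 1 first-place votes: A 8, B 0, C 9, D 0, E 3. C and A advance.
Runoff: C is ranked above A on 9 ballots, A above C on 11.

A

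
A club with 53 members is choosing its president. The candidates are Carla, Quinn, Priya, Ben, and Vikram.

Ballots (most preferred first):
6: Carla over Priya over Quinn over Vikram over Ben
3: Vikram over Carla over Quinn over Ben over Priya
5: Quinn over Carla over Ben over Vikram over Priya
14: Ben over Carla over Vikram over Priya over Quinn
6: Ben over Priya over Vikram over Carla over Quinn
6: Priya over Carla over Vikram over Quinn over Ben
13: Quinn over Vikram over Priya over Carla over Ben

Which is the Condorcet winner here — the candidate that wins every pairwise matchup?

Carla

Carla vs Quinn: 35–18
Carla vs Priya: 28–25
Carla vs Ben: 33–20
Carla vs Vikram: 31–22
Carla beats every other candidate.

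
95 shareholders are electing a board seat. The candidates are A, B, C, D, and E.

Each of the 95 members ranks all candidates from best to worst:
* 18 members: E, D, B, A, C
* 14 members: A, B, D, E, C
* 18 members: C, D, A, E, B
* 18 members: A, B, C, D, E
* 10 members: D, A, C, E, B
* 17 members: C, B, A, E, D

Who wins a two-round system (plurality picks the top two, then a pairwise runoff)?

A

Round 1 first-place votes: A 32, B 0, C 35, D 10, E 18. C and A advance.
Runoff: C is ranked above A on 35 ballots, A above C on 60.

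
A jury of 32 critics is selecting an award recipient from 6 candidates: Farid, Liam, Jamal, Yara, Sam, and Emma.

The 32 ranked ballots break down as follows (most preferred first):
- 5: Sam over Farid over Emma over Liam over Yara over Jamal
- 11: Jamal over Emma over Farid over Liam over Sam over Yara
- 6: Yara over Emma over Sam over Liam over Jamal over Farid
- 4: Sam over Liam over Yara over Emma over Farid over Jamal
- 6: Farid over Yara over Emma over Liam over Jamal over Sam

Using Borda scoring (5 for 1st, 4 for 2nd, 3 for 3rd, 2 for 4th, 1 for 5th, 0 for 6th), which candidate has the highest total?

Emma

Farid: 5×4 + 11×3 + 6×0 + 4×1 + 6×5 = 87
Liam: 5×2 + 11×2 + 6×2 + 4×4 + 6×2 = 72
Jamal: 5×0 + 11×5 + 6×1 + 4×0 + 6×1 = 67
Yara: 5×1 + 11×0 + 6×5 + 4×3 + 6×4 = 71
Sam: 5×5 + 11×1 + 6×3 + 4×5 + 6×0 = 74
Emma: 5×3 + 11×4 + 6×4 + 4×2 + 6×3 = 109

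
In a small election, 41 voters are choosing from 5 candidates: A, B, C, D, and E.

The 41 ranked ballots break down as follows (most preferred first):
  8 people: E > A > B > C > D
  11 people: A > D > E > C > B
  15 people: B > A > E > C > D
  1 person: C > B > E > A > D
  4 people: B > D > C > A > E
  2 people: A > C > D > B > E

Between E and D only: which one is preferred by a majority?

E

E is ranked above D on 24 ballots; D above E on 17.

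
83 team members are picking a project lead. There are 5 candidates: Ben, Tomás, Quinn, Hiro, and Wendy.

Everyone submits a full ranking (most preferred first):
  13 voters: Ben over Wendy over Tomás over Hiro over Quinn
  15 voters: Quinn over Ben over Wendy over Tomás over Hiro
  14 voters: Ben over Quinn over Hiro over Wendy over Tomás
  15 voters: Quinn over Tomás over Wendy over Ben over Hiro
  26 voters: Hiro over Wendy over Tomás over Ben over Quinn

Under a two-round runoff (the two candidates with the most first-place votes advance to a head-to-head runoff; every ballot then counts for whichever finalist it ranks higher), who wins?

Ben

Round 1 first-place votes: Ben 27, Tomás 0, Quinn 30, Hiro 26, Wendy 0. Quinn and Ben advance.
Runoff: Quinn is ranked above Ben on 30 ballots, Ben above Quinn on 53.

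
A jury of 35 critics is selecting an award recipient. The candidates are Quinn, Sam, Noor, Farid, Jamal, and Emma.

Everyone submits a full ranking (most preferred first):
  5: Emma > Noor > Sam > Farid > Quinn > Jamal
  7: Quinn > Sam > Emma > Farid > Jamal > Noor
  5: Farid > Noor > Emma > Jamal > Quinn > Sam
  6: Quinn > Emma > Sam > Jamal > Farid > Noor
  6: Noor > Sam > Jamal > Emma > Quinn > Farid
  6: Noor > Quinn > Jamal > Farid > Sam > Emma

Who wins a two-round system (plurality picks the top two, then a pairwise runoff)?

Noor

Round 1 first-place votes: Quinn 13, Sam 0, Noor 12, Farid 5, Jamal 0, Emma 5. Quinn and Noor advance.
Runoff: Quinn is ranked above Noor on 13 ballots, Noor above Quinn on 22.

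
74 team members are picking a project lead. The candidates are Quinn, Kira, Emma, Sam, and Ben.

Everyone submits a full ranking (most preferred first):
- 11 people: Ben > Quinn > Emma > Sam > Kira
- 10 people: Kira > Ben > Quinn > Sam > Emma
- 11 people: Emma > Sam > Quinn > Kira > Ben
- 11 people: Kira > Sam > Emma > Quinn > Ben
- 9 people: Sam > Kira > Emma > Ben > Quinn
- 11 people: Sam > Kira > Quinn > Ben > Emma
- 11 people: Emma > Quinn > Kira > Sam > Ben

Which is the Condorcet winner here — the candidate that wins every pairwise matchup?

Sam vs Quinn: 42–32
Sam vs Kira: 42–32
Sam vs Emma: 41–33
Sam vs Ben: 53–21
Sam beats every other candidate.

Sam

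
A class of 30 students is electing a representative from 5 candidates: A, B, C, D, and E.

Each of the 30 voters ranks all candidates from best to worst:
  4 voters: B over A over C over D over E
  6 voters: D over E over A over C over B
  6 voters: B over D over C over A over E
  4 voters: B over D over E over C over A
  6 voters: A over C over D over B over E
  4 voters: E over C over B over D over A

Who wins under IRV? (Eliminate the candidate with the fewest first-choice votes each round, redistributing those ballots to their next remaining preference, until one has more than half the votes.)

B

Round 1: A 6, B 14, C 0, D 6, E 4. C eliminated.
Round 2: A 6, B 14, D 6, E 4. E eliminated.
Round 3: A 6, B 18, D 6. B has a majority (≥16).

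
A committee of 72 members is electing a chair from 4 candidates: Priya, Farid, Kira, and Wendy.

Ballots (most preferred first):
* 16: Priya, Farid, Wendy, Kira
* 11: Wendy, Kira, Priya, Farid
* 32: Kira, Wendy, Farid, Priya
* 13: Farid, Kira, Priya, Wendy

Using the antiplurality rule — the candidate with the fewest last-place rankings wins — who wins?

Last-place votes: Priya 32, Farid 11, Kira 16, Wendy 13.

Farid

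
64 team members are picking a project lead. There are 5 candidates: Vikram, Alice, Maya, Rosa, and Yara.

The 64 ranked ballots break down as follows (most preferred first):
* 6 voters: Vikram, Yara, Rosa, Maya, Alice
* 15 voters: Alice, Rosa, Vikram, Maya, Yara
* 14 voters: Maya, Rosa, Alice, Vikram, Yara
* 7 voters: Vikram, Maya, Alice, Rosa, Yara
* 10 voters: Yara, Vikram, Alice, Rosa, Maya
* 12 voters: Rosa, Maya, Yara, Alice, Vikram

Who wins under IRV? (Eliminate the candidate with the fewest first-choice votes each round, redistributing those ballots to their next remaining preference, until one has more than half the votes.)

Round 1: Vikram 13, Alice 15, Maya 14, Rosa 12, Yara 10. Yara eliminated.
Round 2: Vikram 23, Alice 15, Maya 14, Rosa 12. Rosa eliminated.
Round 3: Vikram 23, Alice 15, Maya 26. Alice eliminated.
Round 4: Vikram 38, Maya 26. Vikram has a majority (≥33).

Vikram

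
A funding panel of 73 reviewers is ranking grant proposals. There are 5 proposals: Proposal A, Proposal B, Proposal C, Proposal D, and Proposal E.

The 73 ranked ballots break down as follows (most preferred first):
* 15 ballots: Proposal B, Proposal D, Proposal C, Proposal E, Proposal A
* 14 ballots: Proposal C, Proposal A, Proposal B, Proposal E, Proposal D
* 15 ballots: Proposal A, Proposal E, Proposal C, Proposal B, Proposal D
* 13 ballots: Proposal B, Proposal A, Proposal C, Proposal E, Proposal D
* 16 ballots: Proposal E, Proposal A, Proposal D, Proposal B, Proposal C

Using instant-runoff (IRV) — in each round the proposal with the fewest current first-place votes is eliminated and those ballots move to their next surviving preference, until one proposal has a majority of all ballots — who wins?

Proposal A

Round 1: Proposal A 15, Proposal B 28, Proposal C 14, Proposal D 0, Proposal E 16. Proposal D eliminated.
Round 2: Proposal A 15, Proposal B 28, Proposal C 14, Proposal E 16. Proposal C eliminated.
Round 3: Proposal A 29, Proposal B 28, Proposal E 16. Proposal E eliminated.
Round 4: Proposal A 45, Proposal B 28. Proposal A has a majority (≥37).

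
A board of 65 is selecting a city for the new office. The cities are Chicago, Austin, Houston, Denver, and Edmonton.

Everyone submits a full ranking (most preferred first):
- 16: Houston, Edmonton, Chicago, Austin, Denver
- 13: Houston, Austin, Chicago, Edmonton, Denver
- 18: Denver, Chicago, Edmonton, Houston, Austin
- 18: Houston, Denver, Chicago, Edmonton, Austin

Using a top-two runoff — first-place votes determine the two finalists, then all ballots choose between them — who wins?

Houston

Round 1 first-place votes: Chicago 0, Austin 0, Houston 47, Denver 18, Edmonton 0. Houston and Denver advance.
Runoff: Houston is ranked above Denver on 47 ballots, Denver above Houston on 18.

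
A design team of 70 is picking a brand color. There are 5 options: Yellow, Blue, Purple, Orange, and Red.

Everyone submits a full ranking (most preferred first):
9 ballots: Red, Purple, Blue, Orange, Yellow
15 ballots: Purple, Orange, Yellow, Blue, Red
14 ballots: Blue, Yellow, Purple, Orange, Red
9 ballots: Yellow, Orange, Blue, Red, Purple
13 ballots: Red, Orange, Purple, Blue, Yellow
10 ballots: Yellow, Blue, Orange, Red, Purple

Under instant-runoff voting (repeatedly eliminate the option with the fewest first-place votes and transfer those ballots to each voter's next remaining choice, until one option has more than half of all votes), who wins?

Yellow

Round 1: Yellow 19, Blue 14, Purple 15, Orange 0, Red 22. Orange eliminated.
Round 2: Yellow 19, Blue 14, Purple 15, Red 22. Blue eliminated.
Round 3: Yellow 33, Purple 15, Red 22. Purple eliminated.
Round 4: Yellow 48, Red 22. Yellow has a majority (≥36).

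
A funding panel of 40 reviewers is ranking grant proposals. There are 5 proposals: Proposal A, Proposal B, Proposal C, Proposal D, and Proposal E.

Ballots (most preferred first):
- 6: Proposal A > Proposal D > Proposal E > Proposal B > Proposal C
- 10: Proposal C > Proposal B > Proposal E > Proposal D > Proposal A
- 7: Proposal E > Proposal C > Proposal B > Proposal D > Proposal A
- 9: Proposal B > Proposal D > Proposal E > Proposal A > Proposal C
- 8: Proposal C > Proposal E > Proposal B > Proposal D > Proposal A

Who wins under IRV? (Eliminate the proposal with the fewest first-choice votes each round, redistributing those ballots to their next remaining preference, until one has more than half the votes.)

Round 1: Proposal A 6, Proposal B 9, Proposal C 18, Proposal D 0, Proposal E 7. Proposal D eliminated.
Round 2: Proposal A 6, Proposal B 9, Proposal C 18, Proposal E 7. Proposal A eliminated.
Round 3: Proposal B 9, Proposal C 18, Proposal E 13. Proposal B eliminated.
Round 4: Proposal C 18, Proposal E 22. Proposal E has a majority (≥21).

Proposal E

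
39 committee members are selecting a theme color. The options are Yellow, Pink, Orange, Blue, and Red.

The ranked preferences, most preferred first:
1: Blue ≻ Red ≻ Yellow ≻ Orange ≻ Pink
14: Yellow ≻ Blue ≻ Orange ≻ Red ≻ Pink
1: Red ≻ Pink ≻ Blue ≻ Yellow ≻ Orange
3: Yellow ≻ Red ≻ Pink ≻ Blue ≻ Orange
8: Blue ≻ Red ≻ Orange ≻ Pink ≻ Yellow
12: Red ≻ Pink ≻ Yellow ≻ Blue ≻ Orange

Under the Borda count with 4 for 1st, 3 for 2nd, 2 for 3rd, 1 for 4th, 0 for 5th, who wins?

Yellow: 1×2 + 14×4 + 1×1 + 3×4 + 8×0 + 12×2 = 95
Pink: 1×0 + 14×0 + 1×3 + 3×2 + 8×1 + 12×3 = 53
Orange: 1×1 + 14×2 + 1×0 + 3×0 + 8×2 + 12×0 = 45
Blue: 1×4 + 14×3 + 1×2 + 3×1 + 8×4 + 12×1 = 95
Red: 1×3 + 14×1 + 1×4 + 3×3 + 8×3 + 12×4 = 102

Red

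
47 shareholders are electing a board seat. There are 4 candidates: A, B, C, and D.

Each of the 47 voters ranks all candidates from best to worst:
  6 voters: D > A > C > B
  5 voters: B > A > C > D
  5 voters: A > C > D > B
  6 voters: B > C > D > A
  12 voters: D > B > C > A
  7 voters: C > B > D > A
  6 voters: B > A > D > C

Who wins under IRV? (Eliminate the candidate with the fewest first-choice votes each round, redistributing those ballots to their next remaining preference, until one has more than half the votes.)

B

Round 1: A 5, B 17, C 7, D 18. A eliminated.
Round 2: B 17, C 12, D 18. C eliminated.
Round 3: B 24, D 23. B has a majority (≥24).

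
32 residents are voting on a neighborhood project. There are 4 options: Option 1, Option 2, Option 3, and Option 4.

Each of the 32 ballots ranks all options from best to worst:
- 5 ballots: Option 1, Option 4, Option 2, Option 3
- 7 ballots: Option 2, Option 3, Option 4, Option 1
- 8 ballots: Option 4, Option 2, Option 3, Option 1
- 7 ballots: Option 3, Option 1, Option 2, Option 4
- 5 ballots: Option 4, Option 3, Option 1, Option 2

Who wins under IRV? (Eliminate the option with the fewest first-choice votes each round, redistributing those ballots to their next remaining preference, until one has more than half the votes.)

Round 1: Option 1 5, Option 2 7, Option 3 7, Option 4 13. Option 1 eliminated.
Round 2: Option 2 7, Option 3 7, Option 4 18. Option 4 has a majority (≥17).

Option 4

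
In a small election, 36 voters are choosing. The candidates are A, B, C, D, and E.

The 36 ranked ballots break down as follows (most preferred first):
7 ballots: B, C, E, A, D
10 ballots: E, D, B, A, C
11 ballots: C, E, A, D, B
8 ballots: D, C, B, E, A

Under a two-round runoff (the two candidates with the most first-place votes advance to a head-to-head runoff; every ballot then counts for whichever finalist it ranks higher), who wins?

C

Round 1 first-place votes: A 0, B 7, C 11, D 8, E 10. C and E advance.
Runoff: C is ranked above E on 26 ballots, E above C on 10.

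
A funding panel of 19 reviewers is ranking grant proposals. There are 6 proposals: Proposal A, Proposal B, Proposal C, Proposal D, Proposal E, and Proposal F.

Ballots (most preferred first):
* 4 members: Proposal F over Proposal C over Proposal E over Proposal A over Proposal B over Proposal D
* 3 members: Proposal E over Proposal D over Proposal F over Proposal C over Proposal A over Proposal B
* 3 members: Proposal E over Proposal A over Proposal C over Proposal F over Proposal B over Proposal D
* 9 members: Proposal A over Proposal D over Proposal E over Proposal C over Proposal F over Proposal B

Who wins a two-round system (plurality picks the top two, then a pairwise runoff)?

Round 1 first-place votes: Proposal A 9, Proposal B 0, Proposal C 0, Proposal D 0, Proposal E 6, Proposal F 4. Proposal A and Proposal E advance.
Runoff: Proposal A is ranked above Proposal E on 9 ballots, Proposal E above Proposal A on 10.

Proposal E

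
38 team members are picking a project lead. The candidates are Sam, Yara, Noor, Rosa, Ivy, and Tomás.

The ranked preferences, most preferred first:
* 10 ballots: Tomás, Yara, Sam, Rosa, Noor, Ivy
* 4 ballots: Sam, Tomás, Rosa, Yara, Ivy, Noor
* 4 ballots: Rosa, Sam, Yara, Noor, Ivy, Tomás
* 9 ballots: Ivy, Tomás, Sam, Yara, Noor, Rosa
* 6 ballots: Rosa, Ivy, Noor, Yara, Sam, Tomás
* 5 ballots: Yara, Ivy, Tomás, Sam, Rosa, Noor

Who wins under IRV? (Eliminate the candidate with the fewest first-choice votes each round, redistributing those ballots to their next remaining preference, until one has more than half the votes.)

Ivy

Round 1: Sam 4, Yara 5, Noor 0, Rosa 10, Ivy 9, Tomás 10. Noor eliminated.
Round 2: Sam 4, Yara 5, Rosa 10, Ivy 9, Tomás 10. Sam eliminated.
Round 3: Yara 5, Rosa 10, Ivy 9, Tomás 14. Yara eliminated.
Round 4: Rosa 10, Ivy 14, Tomás 14. Rosa eliminated.
Round 5: Ivy 24, Tomás 14. Ivy has a majority (≥20).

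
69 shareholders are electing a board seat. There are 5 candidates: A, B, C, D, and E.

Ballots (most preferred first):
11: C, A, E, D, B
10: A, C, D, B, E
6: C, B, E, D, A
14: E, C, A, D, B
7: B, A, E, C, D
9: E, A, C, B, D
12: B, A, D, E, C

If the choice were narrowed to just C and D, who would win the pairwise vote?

C

C is ranked above D on 57 ballots; D above C on 12.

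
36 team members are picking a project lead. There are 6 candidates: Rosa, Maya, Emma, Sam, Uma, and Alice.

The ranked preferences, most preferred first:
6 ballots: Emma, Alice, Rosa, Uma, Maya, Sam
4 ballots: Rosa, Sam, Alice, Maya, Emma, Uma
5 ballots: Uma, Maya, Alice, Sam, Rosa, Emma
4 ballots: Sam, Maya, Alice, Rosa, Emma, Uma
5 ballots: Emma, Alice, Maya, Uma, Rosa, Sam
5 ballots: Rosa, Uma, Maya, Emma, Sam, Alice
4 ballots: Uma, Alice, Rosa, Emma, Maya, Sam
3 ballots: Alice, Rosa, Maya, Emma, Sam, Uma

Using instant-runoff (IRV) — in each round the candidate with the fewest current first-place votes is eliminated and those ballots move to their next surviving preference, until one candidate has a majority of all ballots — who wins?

Rosa

Round 1: Rosa 9, Maya 0, Emma 11, Sam 4, Uma 9, Alice 3. Maya eliminated.
Round 2: Rosa 9, Emma 11, Sam 4, Uma 9, Alice 3. Alice eliminated.
Round 3: Rosa 12, Emma 11, Sam 4, Uma 9. Sam eliminated.
Round 4: Rosa 16, Emma 11, Uma 9. Uma eliminated.
Round 5: Rosa 25, Emma 11. Rosa has a majority (≥19).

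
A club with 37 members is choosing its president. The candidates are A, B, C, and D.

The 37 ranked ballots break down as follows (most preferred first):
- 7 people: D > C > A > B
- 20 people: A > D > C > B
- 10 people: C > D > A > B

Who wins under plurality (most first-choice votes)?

A

First-place votes: A 20, B 0, C 10, D 7.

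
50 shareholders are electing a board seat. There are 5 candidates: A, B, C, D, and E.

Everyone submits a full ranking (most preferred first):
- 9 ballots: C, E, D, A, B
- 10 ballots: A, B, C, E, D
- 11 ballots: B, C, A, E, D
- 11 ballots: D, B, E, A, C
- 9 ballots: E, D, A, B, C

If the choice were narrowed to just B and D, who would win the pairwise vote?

D

B is ranked above D on 21 ballots; D above B on 29.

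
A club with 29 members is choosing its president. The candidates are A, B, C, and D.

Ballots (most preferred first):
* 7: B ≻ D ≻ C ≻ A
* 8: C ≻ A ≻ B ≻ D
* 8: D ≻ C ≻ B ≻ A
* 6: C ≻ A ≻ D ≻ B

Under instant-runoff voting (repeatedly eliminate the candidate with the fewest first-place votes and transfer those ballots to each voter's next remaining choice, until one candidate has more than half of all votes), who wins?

Round 1: A 0, B 7, C 14, D 8. A eliminated.
Round 2: B 7, C 14, D 8. B eliminated.
Round 3: C 14, D 15. D has a majority (≥15).

D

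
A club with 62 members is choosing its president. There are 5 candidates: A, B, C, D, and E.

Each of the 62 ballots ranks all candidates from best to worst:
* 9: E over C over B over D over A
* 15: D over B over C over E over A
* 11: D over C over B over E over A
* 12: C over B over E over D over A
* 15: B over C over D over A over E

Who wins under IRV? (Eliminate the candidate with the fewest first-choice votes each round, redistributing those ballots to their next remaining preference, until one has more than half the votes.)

Round 1: A 0, B 15, C 12, D 26, E 9. A eliminated.
Round 2: B 15, C 12, D 26, E 9. E eliminated.
Round 3: B 15, C 21, D 26. B eliminated.
Round 4: C 36, D 26. C has a majority (≥32).

C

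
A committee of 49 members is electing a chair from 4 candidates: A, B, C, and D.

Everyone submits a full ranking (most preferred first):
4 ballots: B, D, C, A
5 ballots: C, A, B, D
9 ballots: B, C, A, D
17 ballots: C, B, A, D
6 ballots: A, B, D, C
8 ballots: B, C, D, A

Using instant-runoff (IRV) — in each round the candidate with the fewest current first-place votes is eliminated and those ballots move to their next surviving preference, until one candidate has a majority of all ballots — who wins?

Round 1: A 6, B 21, C 22, D 0. D eliminated.
Round 2: A 6, B 21, C 22. A eliminated.
Round 3: B 27, C 22. B has a majority (≥25).

B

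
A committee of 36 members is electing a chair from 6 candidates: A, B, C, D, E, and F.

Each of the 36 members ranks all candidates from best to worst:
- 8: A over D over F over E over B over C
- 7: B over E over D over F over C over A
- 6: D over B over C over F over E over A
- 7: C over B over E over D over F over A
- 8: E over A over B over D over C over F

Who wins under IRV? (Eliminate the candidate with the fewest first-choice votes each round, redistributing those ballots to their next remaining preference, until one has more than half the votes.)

Round 1: A 8, B 7, C 7, D 6, E 8, F 0. F eliminated.
Round 2: A 8, B 7, C 7, D 6, E 8. D eliminated.
Round 3: A 8, B 13, C 7, E 8. C eliminated.
Round 4: A 8, B 20, E 8. B has a majority (≥19).

B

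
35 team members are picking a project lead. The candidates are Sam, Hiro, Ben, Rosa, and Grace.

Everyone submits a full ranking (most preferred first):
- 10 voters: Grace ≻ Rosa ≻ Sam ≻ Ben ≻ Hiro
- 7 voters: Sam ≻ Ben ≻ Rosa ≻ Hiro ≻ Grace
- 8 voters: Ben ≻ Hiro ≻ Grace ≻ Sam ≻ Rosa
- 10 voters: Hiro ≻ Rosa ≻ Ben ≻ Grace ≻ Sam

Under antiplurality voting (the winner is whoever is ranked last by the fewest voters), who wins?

Last-place votes: Sam 10, Hiro 10, Ben 0, Rosa 8, Grace 7.

Ben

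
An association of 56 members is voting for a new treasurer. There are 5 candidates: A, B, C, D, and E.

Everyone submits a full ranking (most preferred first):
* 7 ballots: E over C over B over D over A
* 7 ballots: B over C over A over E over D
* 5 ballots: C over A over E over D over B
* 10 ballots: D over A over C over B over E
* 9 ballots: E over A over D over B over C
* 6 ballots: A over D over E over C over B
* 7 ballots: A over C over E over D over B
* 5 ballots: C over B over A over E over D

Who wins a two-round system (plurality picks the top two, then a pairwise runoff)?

A

Round 1 first-place votes: A 13, B 7, C 10, D 10, E 16. E and A advance.
Runoff: E is ranked above A on 16 ballots, A above E on 40.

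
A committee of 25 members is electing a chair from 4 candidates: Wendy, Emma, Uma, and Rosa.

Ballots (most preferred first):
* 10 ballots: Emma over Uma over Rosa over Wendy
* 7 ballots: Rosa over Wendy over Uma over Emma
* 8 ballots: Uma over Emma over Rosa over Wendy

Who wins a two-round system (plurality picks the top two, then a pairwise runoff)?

Uma

Round 1 first-place votes: Wendy 0, Emma 10, Uma 8, Rosa 7. Emma and Uma advance.
Runoff: Emma is ranked above Uma on 10 ballots, Uma above Emma on 15.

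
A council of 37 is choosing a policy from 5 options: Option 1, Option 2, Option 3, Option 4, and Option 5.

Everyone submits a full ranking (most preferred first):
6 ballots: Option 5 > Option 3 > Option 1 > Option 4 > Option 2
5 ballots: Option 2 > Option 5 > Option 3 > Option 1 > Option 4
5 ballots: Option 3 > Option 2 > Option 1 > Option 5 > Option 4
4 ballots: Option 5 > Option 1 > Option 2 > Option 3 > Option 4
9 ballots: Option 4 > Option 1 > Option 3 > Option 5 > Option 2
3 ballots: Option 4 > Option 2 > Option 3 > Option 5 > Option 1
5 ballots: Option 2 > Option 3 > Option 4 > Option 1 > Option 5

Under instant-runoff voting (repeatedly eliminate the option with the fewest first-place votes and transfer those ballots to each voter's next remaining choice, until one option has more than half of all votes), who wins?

Round 1: Option 1 0, Option 2 10, Option 3 5, Option 4 12, Option 5 10. Option 1 eliminated.
Round 2: Option 2 10, Option 3 5, Option 4 12, Option 5 10. Option 3 eliminated.
Round 3: Option 2 15, Option 4 12, Option 5 10. Option 5 eliminated.
Round 4: Option 2 19, Option 4 18. Option 2 has a majority (≥19).

Option 2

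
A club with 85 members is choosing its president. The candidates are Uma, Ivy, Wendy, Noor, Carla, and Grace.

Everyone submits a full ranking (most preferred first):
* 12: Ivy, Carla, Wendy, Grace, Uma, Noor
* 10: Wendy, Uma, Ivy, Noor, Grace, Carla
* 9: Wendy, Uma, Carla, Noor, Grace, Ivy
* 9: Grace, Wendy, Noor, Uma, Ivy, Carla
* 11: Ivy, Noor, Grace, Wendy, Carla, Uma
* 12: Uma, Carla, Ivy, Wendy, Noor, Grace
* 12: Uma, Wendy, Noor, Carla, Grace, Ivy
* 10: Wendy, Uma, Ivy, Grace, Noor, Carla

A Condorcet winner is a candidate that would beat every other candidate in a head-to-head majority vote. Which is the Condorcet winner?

Wendy

Wendy vs Uma: 61–24
Wendy vs Ivy: 50–35
Wendy vs Noor: 74–11
Wendy vs Carla: 61–24
Wendy vs Grace: 65–20
Wendy beats every other candidate.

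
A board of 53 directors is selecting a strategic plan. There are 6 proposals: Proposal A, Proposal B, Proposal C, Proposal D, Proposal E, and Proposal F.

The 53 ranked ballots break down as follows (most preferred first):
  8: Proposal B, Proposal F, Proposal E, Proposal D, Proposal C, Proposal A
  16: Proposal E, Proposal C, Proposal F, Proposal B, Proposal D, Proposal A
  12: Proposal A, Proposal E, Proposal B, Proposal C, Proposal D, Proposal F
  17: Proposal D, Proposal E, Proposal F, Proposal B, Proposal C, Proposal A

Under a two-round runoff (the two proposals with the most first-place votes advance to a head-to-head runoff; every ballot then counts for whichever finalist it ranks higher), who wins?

Proposal E

Round 1 first-place votes: Proposal A 12, Proposal B 8, Proposal C 0, Proposal D 17, Proposal E 16, Proposal F 0. Proposal D and Proposal E advance.
Runoff: Proposal D is ranked above Proposal E on 17 ballots, Proposal E above Proposal D on 36.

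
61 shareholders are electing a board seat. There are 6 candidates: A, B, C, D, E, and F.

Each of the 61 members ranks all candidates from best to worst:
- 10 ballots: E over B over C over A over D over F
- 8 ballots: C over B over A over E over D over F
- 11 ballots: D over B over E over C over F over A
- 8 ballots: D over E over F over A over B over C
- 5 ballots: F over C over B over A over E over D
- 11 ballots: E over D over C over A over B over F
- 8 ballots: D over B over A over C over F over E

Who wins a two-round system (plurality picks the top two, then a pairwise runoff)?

Round 1 first-place votes: A 0, B 0, C 8, D 27, E 21, F 5. D and E advance.
Runoff: D is ranked above E on 27 ballots, E above D on 34.

E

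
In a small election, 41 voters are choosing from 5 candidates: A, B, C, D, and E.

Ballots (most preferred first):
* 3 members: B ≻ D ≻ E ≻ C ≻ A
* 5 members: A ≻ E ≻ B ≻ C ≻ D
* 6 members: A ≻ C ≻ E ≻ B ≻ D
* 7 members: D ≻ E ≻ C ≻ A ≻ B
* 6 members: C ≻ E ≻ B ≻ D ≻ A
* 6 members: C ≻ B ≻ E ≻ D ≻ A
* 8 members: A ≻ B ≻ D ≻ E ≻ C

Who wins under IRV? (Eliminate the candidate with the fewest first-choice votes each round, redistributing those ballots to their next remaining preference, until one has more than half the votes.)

C

Round 1: A 19, B 3, C 12, D 7, E 0. E eliminated.
Round 2: A 19, B 3, C 12, D 7. B eliminated.
Round 3: A 19, C 12, D 10. D eliminated.
Round 4: A 19, C 22. C has a majority (≥21).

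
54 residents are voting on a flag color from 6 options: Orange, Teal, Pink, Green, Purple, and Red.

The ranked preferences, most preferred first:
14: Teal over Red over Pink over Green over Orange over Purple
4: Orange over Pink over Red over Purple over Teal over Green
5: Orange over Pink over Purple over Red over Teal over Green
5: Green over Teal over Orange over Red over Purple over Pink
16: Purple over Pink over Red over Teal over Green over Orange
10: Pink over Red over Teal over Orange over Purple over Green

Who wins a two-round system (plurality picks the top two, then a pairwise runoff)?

Teal

Round 1 first-place votes: Orange 9, Teal 14, Pink 10, Green 5, Purple 16, Red 0. Purple and Teal advance.
Runoff: Purple is ranked above Teal on 25 ballots, Teal above Purple on 29.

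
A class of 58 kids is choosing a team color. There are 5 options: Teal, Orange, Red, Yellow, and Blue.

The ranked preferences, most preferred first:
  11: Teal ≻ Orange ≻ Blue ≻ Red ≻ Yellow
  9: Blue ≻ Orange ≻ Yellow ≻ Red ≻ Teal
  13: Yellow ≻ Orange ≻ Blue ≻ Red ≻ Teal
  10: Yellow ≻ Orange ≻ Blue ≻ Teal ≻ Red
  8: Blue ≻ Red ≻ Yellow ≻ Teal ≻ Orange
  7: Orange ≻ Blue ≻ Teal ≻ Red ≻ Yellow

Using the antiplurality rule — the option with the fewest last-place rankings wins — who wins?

Last-place votes: Teal 22, Orange 8, Red 10, Yellow 18, Blue 0.

Blue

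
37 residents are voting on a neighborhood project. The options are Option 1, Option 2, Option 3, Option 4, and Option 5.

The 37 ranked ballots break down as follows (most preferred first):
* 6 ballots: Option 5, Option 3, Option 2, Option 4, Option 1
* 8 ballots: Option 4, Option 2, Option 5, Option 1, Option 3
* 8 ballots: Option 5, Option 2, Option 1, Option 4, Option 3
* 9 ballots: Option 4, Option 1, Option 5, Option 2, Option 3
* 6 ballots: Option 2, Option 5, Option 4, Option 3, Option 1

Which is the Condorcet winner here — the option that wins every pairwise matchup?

Option 5 vs Option 1: 28–9
Option 5 vs Option 2: 23–14
Option 5 vs Option 3: 37–0
Option 5 vs Option 4: 20–17
Option 5 beats every other option.

Option 5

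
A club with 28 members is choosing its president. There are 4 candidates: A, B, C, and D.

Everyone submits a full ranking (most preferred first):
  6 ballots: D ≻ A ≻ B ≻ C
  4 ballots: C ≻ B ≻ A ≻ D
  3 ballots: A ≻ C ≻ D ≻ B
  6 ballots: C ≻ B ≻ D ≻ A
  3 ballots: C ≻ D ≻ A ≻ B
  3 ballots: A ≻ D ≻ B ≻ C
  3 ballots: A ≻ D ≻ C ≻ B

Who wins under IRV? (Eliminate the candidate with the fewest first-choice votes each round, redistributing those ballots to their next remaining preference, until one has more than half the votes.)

Round 1: A 9, B 0, C 13, D 6. B eliminated.
Round 2: A 9, C 13, D 6. D eliminated.
Round 3: A 15, C 13. A has a majority (≥15).

A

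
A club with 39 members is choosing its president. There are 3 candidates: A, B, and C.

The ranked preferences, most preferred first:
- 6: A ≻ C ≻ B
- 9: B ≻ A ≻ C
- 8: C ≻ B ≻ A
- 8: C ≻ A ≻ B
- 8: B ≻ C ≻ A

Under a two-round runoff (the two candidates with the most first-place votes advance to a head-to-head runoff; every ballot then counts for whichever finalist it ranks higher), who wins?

Round 1 first-place votes: A 6, B 17, C 16. B and C advance.
Runoff: B is ranked above C on 17 ballots, C above B on 22.

C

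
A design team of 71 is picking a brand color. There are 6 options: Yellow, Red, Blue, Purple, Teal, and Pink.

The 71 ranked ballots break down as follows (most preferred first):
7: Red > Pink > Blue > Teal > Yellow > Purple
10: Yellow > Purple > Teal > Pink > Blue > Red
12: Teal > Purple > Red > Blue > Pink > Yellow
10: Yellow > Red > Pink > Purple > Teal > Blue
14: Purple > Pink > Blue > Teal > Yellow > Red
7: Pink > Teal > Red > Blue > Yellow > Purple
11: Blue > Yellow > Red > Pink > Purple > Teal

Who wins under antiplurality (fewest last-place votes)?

Last-place votes: Yellow 12, Red 24, Blue 10, Purple 14, Teal 11, Pink 0.

Pink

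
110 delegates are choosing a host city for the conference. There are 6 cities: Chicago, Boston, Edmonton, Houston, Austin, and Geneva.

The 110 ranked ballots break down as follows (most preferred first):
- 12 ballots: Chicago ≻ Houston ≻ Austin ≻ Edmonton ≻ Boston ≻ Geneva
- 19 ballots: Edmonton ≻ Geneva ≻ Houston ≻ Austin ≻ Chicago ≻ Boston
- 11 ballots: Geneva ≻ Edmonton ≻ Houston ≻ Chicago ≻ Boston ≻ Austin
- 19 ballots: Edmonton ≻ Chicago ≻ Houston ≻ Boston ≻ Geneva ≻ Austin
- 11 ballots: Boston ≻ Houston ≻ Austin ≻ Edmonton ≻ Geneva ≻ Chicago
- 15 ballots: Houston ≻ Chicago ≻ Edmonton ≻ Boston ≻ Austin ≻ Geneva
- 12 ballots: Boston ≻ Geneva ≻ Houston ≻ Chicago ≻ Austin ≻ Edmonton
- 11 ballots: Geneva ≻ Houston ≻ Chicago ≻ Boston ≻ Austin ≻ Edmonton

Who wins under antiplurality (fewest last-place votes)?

Last-place votes: Chicago 11, Boston 19, Edmonton 23, Houston 0, Austin 30, Geneva 27.

Houston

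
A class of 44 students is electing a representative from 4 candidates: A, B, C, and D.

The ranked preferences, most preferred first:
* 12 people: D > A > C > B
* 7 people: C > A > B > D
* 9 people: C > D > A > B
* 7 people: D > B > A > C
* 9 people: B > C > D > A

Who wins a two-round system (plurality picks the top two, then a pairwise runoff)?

C

Round 1 first-place votes: A 0, B 9, C 16, D 19. D and C advance.
Runoff: D is ranked above C on 19 ballots, C above D on 25.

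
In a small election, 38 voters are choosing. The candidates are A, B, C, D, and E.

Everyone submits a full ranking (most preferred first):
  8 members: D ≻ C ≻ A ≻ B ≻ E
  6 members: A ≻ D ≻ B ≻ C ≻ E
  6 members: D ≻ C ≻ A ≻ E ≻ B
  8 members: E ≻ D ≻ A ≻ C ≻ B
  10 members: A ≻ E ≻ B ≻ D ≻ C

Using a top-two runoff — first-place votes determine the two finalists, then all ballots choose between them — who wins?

Round 1 first-place votes: A 16, B 0, C 0, D 14, E 8. A and D advance.
Runoff: A is ranked above D on 16 ballots, D above A on 22.

D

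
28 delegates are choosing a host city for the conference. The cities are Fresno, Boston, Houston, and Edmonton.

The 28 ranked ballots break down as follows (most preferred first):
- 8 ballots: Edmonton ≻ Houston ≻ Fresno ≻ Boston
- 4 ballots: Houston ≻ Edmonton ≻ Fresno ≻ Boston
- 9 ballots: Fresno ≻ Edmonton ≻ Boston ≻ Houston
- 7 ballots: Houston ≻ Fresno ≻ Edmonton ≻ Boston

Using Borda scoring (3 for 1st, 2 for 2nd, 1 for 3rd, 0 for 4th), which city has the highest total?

Fresno: 8×1 + 4×1 + 9×3 + 7×2 = 53
Boston: 8×0 + 4×0 + 9×1 + 7×0 = 9
Houston: 8×2 + 4×3 + 9×0 + 7×3 = 49
Edmonton: 8×3 + 4×2 + 9×2 + 7×1 = 57

Edmonton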